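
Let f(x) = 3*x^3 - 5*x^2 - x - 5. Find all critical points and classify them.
f'(x) = 9*x^2 - 10*x - 1

Solve f'(x) = 0:
  9*x^2 - 10*x - 1 = 0 has no rational roots; quadratic formula: x = (10 ± √136)/18.
  ⇒ x = 5/9 - sqrt(34)/9 ≈ -0.0923, 5/9 + sqrt(34)/9 ≈ 1.2034

f''(x) = 18*x - 10
Second-derivative test at each critical point:
  f''(-0.0923) = -11.6619 < 0 → local maximum
  f''(1.2034) = 11.6619 > 0 → local minimum

Critical points: x = 5/9 - sqrt(34)/9 ≈ -0.0923 (local maximum); x = 5/9 + sqrt(34)/9 ≈ 1.2034 (local minimum)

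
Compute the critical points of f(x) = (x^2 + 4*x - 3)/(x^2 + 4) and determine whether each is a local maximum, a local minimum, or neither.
f'(x) = 2*(-2*x^2 + 7*x + 8)/(x^4 + 8*x^2 + 16)

Solve f'(x) = 0:
  f'(x) = -2*(2*x^2 - 7*x - 8)/(x^2 + 4)^2; the denominator is positive wherever f is defined, so f'(x) = 0 ⇔ -4*x^2 + 14*x + 16 = 0.
  Factor: -4*x^2 + 14*x + 16 = -2*(2*x^2 - 7*x - 8); 2*x^2 - 7*x - 8 = 0 has no rational roots; quadratic formula: x = (7 ± √113)/4.
  ⇒ x = 7/4 - sqrt(113)/4 ≈ -0.9075, 7/4 + sqrt(113)/4 ≈ 4.4075

f''(x) = 2*(4*x^3 - 21*x^2 - 48*x + 28)/(x^6 + 12*x^4 + 48*x^2 + 64)
Second-derivative test at each critical point:
  f''(-0.9075) = 0.9137 > 0 → local minimum
  f''(4.4075) = -0.0387 < 0 → local maximum

Critical points: x = 7/4 - sqrt(113)/4 ≈ -0.9075 (local minimum); x = 7/4 + sqrt(113)/4 ≈ 4.4075 (local maximum)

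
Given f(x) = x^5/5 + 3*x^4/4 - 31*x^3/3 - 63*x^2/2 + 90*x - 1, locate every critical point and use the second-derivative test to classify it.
f'(x) = x^4 + 3*x^3 - 31*x^2 - 63*x + 90

Solve f'(x) = 0:
  Factor: x^4 + 3*x^3 - 31*x^2 - 63*x + 90 = (x - 5)*(x - 1)*(x + 3)*(x + 6) = 0.
  ⇒ x = -6, -3, 1, 5

f''(x) = 4*x^3 + 9*x^2 - 62*x - 63
Second-derivative test at each critical point:
  f''(-6) = -231 < 0 → local maximum
  f''(-3) = 96 > 0 → local minimum
  f''(1) = -112 < 0 → local maximum
  f''(5) = 352 > 0 → local minimum

Critical points: x = -6 (local maximum); x = -3 (local minimum); x = 1 (local maximum); x = 5 (local minimum)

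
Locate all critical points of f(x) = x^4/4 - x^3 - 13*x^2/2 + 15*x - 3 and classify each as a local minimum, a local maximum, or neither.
f'(x) = x^3 - 3*x^2 - 13*x + 15

Solve f'(x) = 0:
  Factor: x^3 - 3*x^2 - 13*x + 15 = (x - 5)*(x - 1)*(x + 3) = 0.
  ⇒ x = -3, 1, 5

f''(x) = 3*x^2 - 6*x - 13
Second-derivative test at each critical point:
  f''(-3) = 32 > 0 → local minimum
  f''(1) = -16 < 0 → local maximum
  f''(5) = 32 > 0 → local minimum

Critical points: x = -3 (local minimum); x = 1 (local maximum); x = 5 (local minimum)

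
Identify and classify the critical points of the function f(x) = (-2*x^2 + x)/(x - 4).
f'(x) = 2*(-x^2 + 8*x - 2)/(x^2 - 8*x + 16)

Solve f'(x) = 0:
  f'(x) = -2*(x^2 - 8*x + 2)/(x - 4)^2; the denominator is positive wherever f is defined, so f'(x) = 0 ⇔ -2*x^2 + 16*x - 4 = 0.
  Factor: -2*x^2 + 16*x - 4 = -2*(x^2 - 8*x + 2); x^2 - 8*x + 2 = 0 has no rational roots; quadratic formula: x = (8 ± √56)/2.
  ⇒ x = 4 - sqrt(14) ≈ 0.2583, sqrt(14) + 4 ≈ 7.7417

f''(x) = -56/(x^3 - 12*x^2 + 48*x - 64)
Second-derivative test at each critical point:
  f''(0.2583) = 1.0690 > 0 → local minimum
  f''(7.7417) = -1.0690 < 0 → local maximum

Critical points: x = 4 - sqrt(14) ≈ 0.2583 (local minimum); x = sqrt(14) + 4 ≈ 7.7417 (local maximum)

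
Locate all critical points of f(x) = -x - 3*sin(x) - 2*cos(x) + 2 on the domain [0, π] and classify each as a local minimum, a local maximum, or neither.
f'(x) = 2*sin(x) - 3*cos(x) - 1

Solve f'(x) = 0 on [0, π]:
  f'(x) = 0 ⇔ 2*sin(x) - 3*cos(x) = 1. Write the left side as R·cos(x + φ) with R = √((-3)² + (-2)²) = sqrt(13), cos φ = -3*sqrt(13)/13, sin φ = -2*sqrt(13)/13; then cos(x + φ) = sqrt(13)/13. Solve for x and keep the solutions lying in [0, π].
  ⇒ x = atan((2 + 6*sqrt(3))/(-3 + 4*sqrt(3))) ≈ 1.2638

f''(x) = 3*sin(x) + 2*cos(x)
Second-derivative test at each critical point:
  f''(1.2638) = 3.4641 > 0 → local minimum

Critical points: x = atan((2 + 6*sqrt(3))/(-3 + 4*sqrt(3))) ≈ 1.2638 (local minimum)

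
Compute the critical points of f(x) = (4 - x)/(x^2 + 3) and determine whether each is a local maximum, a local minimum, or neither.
f'(x) = (-x^2 + 2*x*(x - 4) - 3)/(x^2 + 3)^2

Solve f'(x) = 0:
  f'(x) = (x^2 - 8*x - 3)/(x^2 + 3)^2; the denominator is positive wherever f is defined, so f'(x) = 0 ⇔ x^2 - 8*x - 3 = 0.
  x^2 - 8*x - 3 = 0 has no rational roots; quadratic formula: x = (8 ± √76)/2.
  ⇒ x = 4 - sqrt(19) ≈ -0.3589, 4 + sqrt(19) ≈ 8.3589

f''(x) = 2*(4*x^2*(4 - x) + (3*x - 4)*(x^2 + 3))/(x^2 + 3)^3
Second-derivative test at each critical point:
  f''(-0.3589) = -0.8905 < 0 → local maximum
  f''(8.3589) = 0.0016 > 0 → local minimum

Critical points: x = 4 - sqrt(19) ≈ -0.3589 (local maximum); x = 4 + sqrt(19) ≈ 8.3589 (local minimum)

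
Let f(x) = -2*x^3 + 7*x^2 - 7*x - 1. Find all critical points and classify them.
f'(x) = -6*x^2 + 14*x - 7

Solve f'(x) = 0:
  6*x^2 - 14*x + 7 = 0 has no rational roots; quadratic formula: x = (14 ± √28)/12.
  ⇒ x = 7/6 - sqrt(7)/6 ≈ 0.7257, sqrt(7)/6 + 7/6 ≈ 1.6076

f''(x) = 14 - 12*x
Second-derivative test at each critical point:
  f''(0.7257) = 5.2915 > 0 → local minimum
  f''(1.6076) = -5.2915 < 0 → local maximum

Critical points: x = 7/6 - sqrt(7)/6 ≈ 0.7257 (local minimum); x = sqrt(7)/6 + 7/6 ≈ 1.6076 (local maximum)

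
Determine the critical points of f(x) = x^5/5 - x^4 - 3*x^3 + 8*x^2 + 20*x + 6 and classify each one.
f'(x) = x^4 - 4*x^3 - 9*x^2 + 16*x + 20

Solve f'(x) = 0:
  Factor: x^4 - 4*x^3 - 9*x^2 + 16*x + 20 = (x - 5)*(x - 2)*(x + 1)*(x + 2) = 0.
  ⇒ x = -2, -1, 2, 5

f''(x) = 4*x^3 - 12*x^2 - 18*x + 16
Second-derivative test at each critical point:
  f''(-2) = -28 < 0 → local maximum
  f''(-1) = 18 > 0 → local minimum
  f''(2) = -36 < 0 → local maximum
  f''(5) = 126 > 0 → local minimum

Critical points: x = -2 (local maximum); x = -1 (local minimum); x = 2 (local maximum); x = 5 (local minimum)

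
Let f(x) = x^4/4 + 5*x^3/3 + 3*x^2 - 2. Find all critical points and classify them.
f'(x) = x*(x^2 + 5*x + 6)

Solve f'(x) = 0:
  Factor: x^3 + 5*x^2 + 6*x = x*(x + 2)*(x + 3) = 0.
  ⇒ x = -3, -2, 0

f''(x) = 3*x^2 + 10*x + 6
Second-derivative test at each critical point:
  f''(-3) = 3 > 0 → local minimum
  f''(-2) = -2 < 0 → local maximum
  f''(0) = 6 > 0 → local minimum

Critical points: x = -3 (local minimum); x = -2 (local maximum); x = 0 (local minimum)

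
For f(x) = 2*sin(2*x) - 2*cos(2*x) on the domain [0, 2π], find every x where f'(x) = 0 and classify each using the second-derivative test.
f'(x) = 4*sqrt(2)*sin(2*x + pi/4)

Solve f'(x) = 0 on [0, 2π]:
  f'(x) = 0 ⇔ 2*cos(2*x) = -2*sin(2*x) ⇔ tan(2*x) = -1, i.e. 2*x = arctan(-1) + nπ; keep the solutions lying in [0, 2π].
  ⇒ x = 3*pi/8 ≈ 1.1781, 7*pi/8 ≈ 2.7489, 11*pi/8 ≈ 4.3197, 15*pi/8 ≈ 5.8905

f''(x) = 8*sqrt(2)*cos(2*x + pi/4)
Second-derivative test at each critical point:
  f''(1.1781) = -11.3137 < 0 → local maximum
  f''(2.7489) = 11.3137 > 0 → local minimum
  f''(4.3197) = -11.3137 < 0 → local maximum
  f''(5.8905) = 11.3137 > 0 → local minimum

Critical points: x = 3*pi/8 ≈ 1.1781 (local maximum); x = 7*pi/8 ≈ 2.7489 (local minimum); x = 11*pi/8 ≈ 4.3197 (local maximum); x = 15*pi/8 ≈ 5.8905 (local minimum)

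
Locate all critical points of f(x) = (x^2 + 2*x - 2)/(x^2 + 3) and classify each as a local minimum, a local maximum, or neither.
f'(x) = 2*(-x^2 + 5*x + 3)/(x^4 + 6*x^2 + 9)

Solve f'(x) = 0:
  f'(x) = -2*(x^2 - 5*x - 3)/(x^2 + 3)^2; the denominator is positive wherever f is defined, so f'(x) = 0 ⇔ -2*x^2 + 10*x + 6 = 0.
  Factor: -2*x^2 + 10*x + 6 = -2*(x^2 - 5*x - 3); x^2 - 5*x - 3 = 0 has no rational roots; quadratic formula: x = (5 ± √37)/2.
  ⇒ x = 5/2 - sqrt(37)/2 ≈ -0.5414, 5/2 + sqrt(37)/2 ≈ 5.5414

f''(x) = 2*(2*x^3 - 15*x^2 - 18*x + 15)/(x^6 + 9*x^4 + 27*x^2 + 27)
Second-derivative test at each critical point:
  f''(-0.5414) = 1.1218 > 0 → local minimum
  f''(5.5414) = -0.0107 < 0 → local maximum

Critical points: x = 5/2 - sqrt(37)/2 ≈ -0.5414 (local minimum); x = 5/2 + sqrt(37)/2 ≈ 5.5414 (local maximum)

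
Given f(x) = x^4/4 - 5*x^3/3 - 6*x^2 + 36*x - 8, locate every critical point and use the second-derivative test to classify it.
f'(x) = x^3 - 5*x^2 - 12*x + 36

Solve f'(x) = 0:
  Factor: x^3 - 5*x^2 - 12*x + 36 = (x - 6)*(x - 2)*(x + 3) = 0.
  ⇒ x = -3, 2, 6

f''(x) = 3*x^2 - 10*x - 12
Second-derivative test at each critical point:
  f''(-3) = 45 > 0 → local minimum
  f''(2) = -20 < 0 → local maximum
  f''(6) = 36 > 0 → local minimum

Critical points: x = -3 (local minimum); x = 2 (local maximum); x = 6 (local minimum)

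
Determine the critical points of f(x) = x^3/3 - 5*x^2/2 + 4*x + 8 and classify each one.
f'(x) = x^2 - 5*x + 4

Solve f'(x) = 0:
  Factor: x^2 - 5*x + 4 = (x - 4)*(x - 1) = 0.
  ⇒ x = 1, 4

f''(x) = 2*x - 5
Second-derivative test at each critical point:
  f''(1) = -3 < 0 → local maximum
  f''(4) = 3 > 0 → local minimum

Critical points: x = 1 (local maximum); x = 4 (local minimum)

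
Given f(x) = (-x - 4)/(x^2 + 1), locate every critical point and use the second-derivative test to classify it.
f'(x) = (-x^2 + 2*x*(x + 4) - 1)/(x^2 + 1)^2

Solve f'(x) = 0:
  f'(x) = (x^2 + 8*x - 1)/(x^2 + 1)^2; the denominator is positive wherever f is defined, so f'(x) = 0 ⇔ x^2 + 8*x - 1 = 0.
  x^2 + 8*x - 1 = 0 has no rational roots; quadratic formula: x = (-8 ± √68)/2.
  ⇒ x = -sqrt(17) - 4 ≈ -8.1231, -4 + sqrt(17) ≈ 0.1231

f''(x) = 2*(-4*x^2*(x + 4) + (3*x + 4)*(x^2 + 1))/(x^2 + 1)^3
Second-derivative test at each critical point:
  f''(-8.1231) = -0.0018 < 0 → local maximum
  f''(0.1231) = 8.0018 > 0 → local minimum

Critical points: x = -sqrt(17) - 4 ≈ -8.1231 (local maximum); x = -4 + sqrt(17) ≈ 0.1231 (local minimum)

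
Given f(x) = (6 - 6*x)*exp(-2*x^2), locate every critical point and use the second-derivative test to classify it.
f'(x) = 6*(4*x*(x - 1) - 1)*exp(-2*x^2)

Solve f'(x) = 0:
  f'(x) = (24*x^2 - 24*x - 6)·exp(-2*x^2) and exp(-2*x^2) > 0 for every x, so f'(x) = 0 ⇔ 24*x^2 - 24*x - 6 = 0.
  Factor: 24*x^2 - 24*x - 6 = 6*(4*x^2 - 4*x - 1); 4*x^2 - 4*x - 1 = 0 has no rational roots; quadratic formula: x = (4 ± √32)/8.
  ⇒ x = 1/2 - sqrt(2)/2 ≈ -0.2071, 1/2 + sqrt(2)/2 ≈ 1.2071

f''(x) = 24*(4*x^2*(1 - x) + 3*x - 1)*exp(-2*x^2)
Second-derivative test at each critical point:
  f''(-0.2071) = -31.1508 < 0 → local maximum
  f''(1.2071) = 1.8412 > 0 → local minimum

Critical points: x = 1/2 - sqrt(2)/2 ≈ -0.2071 (local maximum); x = 1/2 + sqrt(2)/2 ≈ 1.2071 (local minimum)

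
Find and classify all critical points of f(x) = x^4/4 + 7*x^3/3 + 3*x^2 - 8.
f'(x) = x*(x^2 + 7*x + 6)

Solve f'(x) = 0:
  Factor: x^3 + 7*x^2 + 6*x = x*(x + 1)*(x + 6) = 0.
  ⇒ x = -6, -1, 0

f''(x) = 3*x^2 + 14*x + 6
Second-derivative test at each critical point:
  f''(-6) = 30 > 0 → local minimum
  f''(-1) = -5 < 0 → local maximum
  f''(0) = 6 > 0 → local minimum

Critical points: x = -6 (local minimum); x = -1 (local maximum); x = 0 (local minimum)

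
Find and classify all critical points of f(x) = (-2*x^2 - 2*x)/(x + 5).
f'(x) = 2*(-x^2 - 10*x - 5)/(x^2 + 10*x + 25)

Solve f'(x) = 0:
  f'(x) = -2*(x^2 + 10*x + 5)/(x + 5)^2; the denominator is positive wherever f is defined, so f'(x) = 0 ⇔ -2*x^2 - 20*x - 10 = 0.
  Factor: -2*x^2 - 20*x - 10 = -2*(x^2 + 10*x + 5); x^2 + 10*x + 5 = 0 has no rational roots; quadratic formula: x = (-10 ± √80)/2.
  ⇒ x = -5 - 2*sqrt(5) ≈ -9.4721, -5 + 2*sqrt(5) ≈ -0.5279

f''(x) = -80/(x^3 + 15*x^2 + 75*x + 125)
Second-derivative test at each critical point:
  f''(-9.4721) = 0.8944 > 0 → local minimum
  f''(-0.5279) = -0.8944 < 0 → local maximum

Critical points: x = -5 - 2*sqrt(5) ≈ -9.4721 (local minimum); x = -5 + 2*sqrt(5) ≈ -0.5279 (local maximum)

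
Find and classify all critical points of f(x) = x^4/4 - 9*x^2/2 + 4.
f'(x) = x*(x^2 - 9)

Solve f'(x) = 0:
  Factor: x^3 - 9*x = x*(x - 3)*(x + 3) = 0.
  ⇒ x = -3, 0, 3

f''(x) = 3*x^2 - 9
Second-derivative test at each critical point:
  f''(-3) = 18 > 0 → local minimum
  f''(0) = -9 < 0 → local maximum
  f''(3) = 18 > 0 → local minimum

Critical points: x = -3 (local minimum); x = 0 (local maximum); x = 3 (local minimum)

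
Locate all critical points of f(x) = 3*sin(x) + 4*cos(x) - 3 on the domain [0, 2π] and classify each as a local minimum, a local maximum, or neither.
f'(x) = -4*sin(x) + 3*cos(x)

Solve f'(x) = 0 on [0, 2π]:
  f'(x) = 0 ⇔ 3*cos(x) = 4*sin(x) ⇔ tan(x) = 3/4, i.e. x = arctan(3/4) + nπ; keep the solutions lying in [0, 2π].
  ⇒ x = atan(3/4) ≈ 0.6435, atan(3/4) + pi ≈ 3.7851

f''(x) = -3*sin(x) - 4*cos(x)
Second-derivative test at each critical point:
  f''(0.6435) = -5 < 0 → local maximum
  f''(3.7851) = 5 > 0 → local minimum

Critical points: x = atan(3/4) ≈ 0.6435 (local maximum); x = atan(3/4) + pi ≈ 3.7851 (local minimum)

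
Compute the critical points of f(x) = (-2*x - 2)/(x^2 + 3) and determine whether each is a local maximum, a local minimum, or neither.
f'(x) = 2*(-x^2 + 2*x*(x + 1) - 3)/(x^2 + 3)^2

Solve f'(x) = 0:
  f'(x) = 2*(x - 1)*(x + 3)/(x^2 + 3)^2; the denominator is positive wherever f is defined, so f'(x) = 0 ⇔ 2*x^2 + 4*x - 6 = 0.
  Factor: 2*x^2 + 4*x - 6 = 2*(x - 1)*(x + 3) = 0.
  ⇒ x = -3, 1

f''(x) = 4*(-4*x^2*(x + 1) + (3*x + 1)*(x^2 + 3))/(x^2 + 3)^3
Second-derivative test at each critical point:
  f''(-3) = -1/18 < 0 → local maximum
  f''(1) = 1/2 > 0 → local minimum

Critical points: x = -3 (local maximum); x = 1 (local minimum)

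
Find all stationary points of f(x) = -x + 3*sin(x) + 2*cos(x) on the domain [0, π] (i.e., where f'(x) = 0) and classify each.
f'(x) = -2*sin(x) + 3*cos(x) - 1

Solve f'(x) = 0 on [0, π]:
  f'(x) = 0 ⇔ -2*sin(x) + 3*cos(x) = 1. Write the left side as R·cos(x + φ) with R = √(3² + 2²) = sqrt(13), cos φ = 3*sqrt(13)/13, sin φ = 2*sqrt(13)/13; then cos(x + φ) = sqrt(13)/13. Solve for x and keep the solutions lying in [0, π].
  ⇒ x = atan((-2 + 6*sqrt(3))/(3 + 4*sqrt(3))) ≈ 0.7018

f''(x) = -3*sin(x) - 2*cos(x)
Second-derivative test at each critical point:
  f''(0.7018) = -3.4641 < 0 → local maximum

Critical points: x = atan((-2 + 6*sqrt(3))/(3 + 4*sqrt(3))) ≈ 0.7018 (local maximum)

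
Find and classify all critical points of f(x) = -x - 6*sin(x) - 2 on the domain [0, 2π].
f'(x) = -6*cos(x) - 1

Solve f'(x) = 0 on [0, 2π]:
  f'(x) = 0 ⇔ cos(x) = -1/6, i.e. x = ±arccos(-1/6) + 2nπ; keep the solutions lying in [0, 2π].
  ⇒ x = acos(-1/6) ≈ 1.7382, -acos(-1/6) + 2*pi ≈ 4.5449

f''(x) = 6*sin(x)
Second-derivative test at each critical point:
  f''(1.7382) = 5.9161 > 0 → local minimum
  f''(4.5449) = -5.9161 < 0 → local maximum

Critical points: x = acos(-1/6) ≈ 1.7382 (local minimum); x = -acos(-1/6) + 2*pi ≈ 4.5449 (local maximum)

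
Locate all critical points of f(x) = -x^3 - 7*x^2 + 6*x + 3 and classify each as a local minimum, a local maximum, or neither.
f'(x) = -3*x^2 - 14*x + 6

Solve f'(x) = 0:
  3*x^2 + 14*x - 6 = 0 has no rational roots; quadratic formula: x = (-14 ± √268)/6.
  ⇒ x = -sqrt(67)/3 - 7/3 ≈ -5.0618, -7/3 + sqrt(67)/3 ≈ 0.3951

f''(x) = -6*x - 14
Second-derivative test at each critical point:
  f''(-5.0618) = 16.3707 > 0 → local minimum
  f''(0.3951) = -16.3707 < 0 → local maximum

Critical points: x = -sqrt(67)/3 - 7/3 ≈ -5.0618 (local minimum); x = -7/3 + sqrt(67)/3 ≈ 0.3951 (local maximum)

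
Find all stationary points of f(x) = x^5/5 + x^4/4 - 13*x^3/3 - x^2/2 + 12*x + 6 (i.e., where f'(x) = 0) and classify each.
f'(x) = x^4 + x^3 - 13*x^2 - x + 12

Solve f'(x) = 0:
  Factor: x^4 + x^3 - 13*x^2 - x + 12 = (x - 3)*(x - 1)*(x + 1)*(x + 4) = 0.
  ⇒ x = -4, -1, 1, 3

f''(x) = 4*x^3 + 3*x^2 - 26*x - 1
Second-derivative test at each critical point:
  f''(-4) = -105 < 0 → local maximum
  f''(-1) = 24 > 0 → local minimum
  f''(1) = -20 < 0 → local maximum
  f''(3) = 56 > 0 → local minimum

Critical points: x = -4 (local maximum); x = -1 (local minimum); x = 1 (local maximum); x = 3 (local minimum)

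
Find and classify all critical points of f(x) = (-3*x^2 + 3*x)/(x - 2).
f'(x) = 3*(-x^2 + 4*x - 2)/(x^2 - 4*x + 4)

Solve f'(x) = 0:
  f'(x) = -3*(x^2 - 4*x + 2)/(x - 2)^2; the denominator is positive wherever f is defined, so f'(x) = 0 ⇔ -3*x^2 + 12*x - 6 = 0.
  Factor: -3*x^2 + 12*x - 6 = -3*(x^2 - 4*x + 2); x^2 - 4*x + 2 = 0 has no rational roots; quadratic formula: x = (4 ± √8)/2.
  ⇒ x = 2 - sqrt(2) ≈ 0.5858, sqrt(2) + 2 ≈ 3.4142

f''(x) = -12/(x^3 - 6*x^2 + 12*x - 8)
Second-derivative test at each critical point:
  f''(0.5858) = 4.2426 > 0 → local minimum
  f''(3.4142) = -4.2426 < 0 → local maximum

Critical points: x = 2 - sqrt(2) ≈ 0.5858 (local minimum); x = sqrt(2) + 2 ≈ 3.4142 (local maximum)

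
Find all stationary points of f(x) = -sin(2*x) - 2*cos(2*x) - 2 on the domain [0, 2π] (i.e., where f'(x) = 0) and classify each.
f'(x) = 4*sin(2*x) - 2*cos(2*x)

Solve f'(x) = 0 on [0, 2π]:
  f'(x) = 0 ⇔ -cos(2*x) = -2*sin(2*x) ⇔ tan(2*x) = 1/2, i.e. 2*x = arctan(1/2) + nπ; keep the solutions lying in [0, 2π].
  ⇒ x = atan(1/2)/2 ≈ 0.2318, atan(1/2)/2 + pi/2 ≈ 1.8026, atan(1/2)/2 + pi ≈ 3.3734, atan(1/2)/2 + 3*pi/2 ≈ 4.9442

f''(x) = 4*sin(2*x) + 8*cos(2*x)
Second-derivative test at each critical point:
  f''(0.2318) = 8.9443 > 0 → local minimum
  f''(1.8026) = -8.9443 < 0 → local maximum
  f''(3.3734) = 8.9443 > 0 → local minimum
  f''(4.9442) = -8.9443 < 0 → local maximum

Critical points: x = atan(1/2)/2 ≈ 0.2318 (local minimum); x = atan(1/2)/2 + pi/2 ≈ 1.8026 (local maximum); x = atan(1/2)/2 + pi ≈ 3.3734 (local minimum); x = atan(1/2)/2 + 3*pi/2 ≈ 4.9442 (local maximum)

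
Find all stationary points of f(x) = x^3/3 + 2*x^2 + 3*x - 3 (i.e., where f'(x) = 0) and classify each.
f'(x) = x^2 + 4*x + 3

Solve f'(x) = 0:
  Factor: x^2 + 4*x + 3 = (x + 1)*(x + 3) = 0.
  ⇒ x = -3, -1

f''(x) = 2*x + 4
Second-derivative test at each critical point:
  f''(-3) = -2 < 0 → local maximum
  f''(-1) = 2 > 0 → local minimum

Critical points: x = -3 (local maximum); x = -1 (local minimum)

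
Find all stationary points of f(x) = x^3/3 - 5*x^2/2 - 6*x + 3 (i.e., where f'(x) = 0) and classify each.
f'(x) = x^2 - 5*x - 6

Solve f'(x) = 0:
  Factor: x^2 - 5*x - 6 = (x - 6)*(x + 1) = 0.
  ⇒ x = -1, 6

f''(x) = 2*x - 5
Second-derivative test at each critical point:
  f''(-1) = -7 < 0 → local maximum
  f''(6) = 7 > 0 → local minimum

Critical points: x = -1 (local maximum); x = 6 (local minimum)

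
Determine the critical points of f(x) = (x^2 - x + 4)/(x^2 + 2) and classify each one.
f'(x) = (x^2 - 4*x - 2)/(x^4 + 4*x^2 + 4)

Solve f'(x) = 0:
  f'(x) = (x^2 - 4*x - 2)/(x^2 + 2)^2; the denominator is positive wherever f is defined, so f'(x) = 0 ⇔ x^2 - 4*x - 2 = 0.
  x^2 - 4*x - 2 = 0 has no rational roots; quadratic formula: x = (4 ± √24)/2.
  ⇒ x = 2 - sqrt(6) ≈ -0.4495, 2 + sqrt(6) ≈ 4.4495

f''(x) = 2*(-x^3 + 6*x^2 + 6*x - 4)/(x^6 + 6*x^4 + 12*x^2 + 8)
Second-derivative test at each critical point:
  f''(-0.4495) = -1.0103 < 0 → local maximum
  f''(4.4495) = 0.0103 > 0 → local minimum

Critical points: x = 2 - sqrt(6) ≈ -0.4495 (local maximum); x = 2 + sqrt(6) ≈ 4.4495 (local minimum)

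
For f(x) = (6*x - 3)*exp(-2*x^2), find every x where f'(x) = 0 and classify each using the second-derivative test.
f'(x) = 6*(-2*x*(2*x - 1) + 1)*exp(-2*x^2)

Solve f'(x) = 0:
  f'(x) = (-24*x^2 + 12*x + 6)·exp(-2*x^2) and exp(-2*x^2) > 0 for every x, so f'(x) = 0 ⇔ -24*x^2 + 12*x + 6 = 0.
  Factor: -24*x^2 + 12*x + 6 = -6*(4*x^2 - 2*x - 1); 4*x^2 - 2*x - 1 = 0 has no rational roots; quadratic formula: x = (2 ± √20)/8.
  ⇒ x = 1/4 - sqrt(5)/4 ≈ -0.3090, 1/4 + sqrt(5)/4 ≈ 0.8090

f''(x) = 12*(4*x^2*(2*x - 1) - 6*x + 1)*exp(-2*x^2)
Second-derivative test at each critical point:
  f''(-0.3090) = 22.1678 > 0 → local minimum
  f''(0.8090) = -7.2472 < 0 → local maximum

Critical points: x = 1/4 - sqrt(5)/4 ≈ -0.3090 (local minimum); x = 1/4 + sqrt(5)/4 ≈ 0.8090 (local maximum)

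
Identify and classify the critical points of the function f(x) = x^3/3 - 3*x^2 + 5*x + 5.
f'(x) = x^2 - 6*x + 5

Solve f'(x) = 0:
  Factor: x^2 - 6*x + 5 = (x - 5)*(x - 1) = 0.
  ⇒ x = 1, 5

f''(x) = 2*x - 6
Second-derivative test at each critical point:
  f''(1) = -4 < 0 → local maximum
  f''(5) = 4 > 0 → local minimum

Critical points: x = 1 (local maximum); x = 5 (local minimum)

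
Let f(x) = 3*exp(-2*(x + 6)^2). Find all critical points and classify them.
f'(x) = 12*(-x - 6)*exp(-2*(x + 6)^2)

Solve f'(x) = 0:
  f'(x) = (-12*x - 72)·exp(-2*(x + 6)^2) and exp(-2*(x + 6)^2) > 0 for every x, so f'(x) = 0 ⇔ -12*x - 72 = 0.
  Factor: -12*x - 72 = -12*(x + 6) = 0.
  ⇒ x = -6

f''(x) = 12*(4*(x + 6)^2 - 1)*exp(-2*(x + 6)^2)
Second-derivative test at each critical point:
  f''(-6) = -12 < 0 → local maximum

Critical points: x = -6 (local maximum)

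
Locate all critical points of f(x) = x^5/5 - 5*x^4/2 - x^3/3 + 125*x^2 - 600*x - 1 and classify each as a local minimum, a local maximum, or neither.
f'(x) = x^4 - 10*x^3 - x^2 + 250*x - 600

Solve f'(x) = 0:
  Factor: x^4 - 10*x^3 - x^2 + 250*x - 600 = (x - 6)*(x - 5)*(x - 4)*(x + 5) = 0.
  ⇒ x = -5, 4, 5, 6

f''(x) = 4*x^3 - 30*x^2 - 2*x + 250
Second-derivative test at each critical point:
  f''(-5) = -990 < 0 → local maximum
  f''(4) = 18 > 0 → local minimum
  f''(5) = -10 < 0 → local maximum
  f''(6) = 22 > 0 → local minimum

Critical points: x = -5 (local maximum); x = 4 (local minimum); x = 5 (local maximum); x = 6 (local minimum)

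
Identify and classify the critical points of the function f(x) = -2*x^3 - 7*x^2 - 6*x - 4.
f'(x) = -6*x^2 - 14*x - 6

Solve f'(x) = 0:
  Factor: -6*x^2 - 14*x - 6 = -2*(3*x^2 + 7*x + 3); 3*x^2 + 7*x + 3 = 0 has no rational roots; quadratic formula: x = (-7 ± √13)/6.
  ⇒ x = -7/6 - sqrt(13)/6 ≈ -1.7676, -7/6 + sqrt(13)/6 ≈ -0.5657

f''(x) = -12*x - 14
Second-derivative test at each critical point:
  f''(-1.7676) = 7.2111 > 0 → local minimum
  f''(-0.5657) = -7.2111 < 0 → local maximum

Critical points: x = -7/6 - sqrt(13)/6 ≈ -1.7676 (local minimum); x = -7/6 + sqrt(13)/6 ≈ -0.5657 (local maximum)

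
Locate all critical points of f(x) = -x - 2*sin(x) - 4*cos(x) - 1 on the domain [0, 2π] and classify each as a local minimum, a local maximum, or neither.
f'(x) = 4*sin(x) - 2*cos(x) - 1

Solve f'(x) = 0 on [0, 2π]:
  f'(x) = 0 ⇔ 4*sin(x) - 2*cos(x) = 1. Write the left side as R·cos(x + φ) with R = √((-2)² + (-4)²) = 2*sqrt(5), cos φ = -sqrt(5)/5, sin φ = -2*sqrt(5)/5; then cos(x + φ) = sqrt(5)/10. Solve for x and keep the solutions lying in [0, 2π].
  ⇒ x = atan((2 + sqrt(19))/(-1 + 2*sqrt(19))) ≈ 0.6892, atan((2 - sqrt(19))/(-2*sqrt(19) - 1)) + pi ≈ 3.3797

f''(x) = 2*sin(x) + 4*cos(x)
Second-derivative test at each critical point:
  f''(0.6892) = 4.3589 > 0 → local minimum
  f''(3.3797) = -4.3589 < 0 → local maximum

Critical points: x = atan((2 + sqrt(19))/(-1 + 2*sqrt(19))) ≈ 0.6892 (local minimum); x = atan((2 - sqrt(19))/(-2*sqrt(19) - 1)) + pi ≈ 3.3797 (local maximum)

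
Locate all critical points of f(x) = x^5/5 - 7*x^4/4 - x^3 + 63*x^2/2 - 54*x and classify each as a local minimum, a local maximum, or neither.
f'(x) = x^4 - 7*x^3 - 3*x^2 + 63*x - 54

Solve f'(x) = 0:
  Factor: x^4 - 7*x^3 - 3*x^2 + 63*x - 54 = (x - 6)*(x - 3)*(x - 1)*(x + 3) = 0.
  ⇒ x = -3, 1, 3, 6

f''(x) = 4*x^3 - 21*x^2 - 6*x + 63
Second-derivative test at each critical point:
  f''(-3) = -216 < 0 → local maximum
  f''(1) = 40 > 0 → local minimum
  f''(3) = -36 < 0 → local maximum
  f''(6) = 135 > 0 → local minimum

Critical points: x = -3 (local maximum); x = 1 (local minimum); x = 3 (local maximum); x = 6 (local minimum)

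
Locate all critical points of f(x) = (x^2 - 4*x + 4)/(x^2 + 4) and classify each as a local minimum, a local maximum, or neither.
f'(x) = 4*(x^2 - 4)/(x^4 + 8*x^2 + 16)

Solve f'(x) = 0:
  f'(x) = 4*(x - 2)*(x + 2)/(x^2 + 4)^2; the denominator is positive wherever f is defined, so f'(x) = 0 ⇔ 4*x^2 - 16 = 0.
  Factor: 4*x^2 - 16 = 4*(x - 2)*(x + 2) = 0.
  ⇒ x = -2, 2

f''(x) = 8*x*(12 - x^2)/(x^6 + 12*x^4 + 48*x^2 + 64)
Second-derivative test at each critical point:
  f''(-2) = -1/4 < 0 → local maximum
  f''(2) = 1/4 > 0 → local minimum

Critical points: x = -2 (local maximum); x = 2 (local minimum)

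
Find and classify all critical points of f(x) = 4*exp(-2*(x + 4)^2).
f'(x) = 16*(-x - 4)*exp(-2*(x + 4)^2)

Solve f'(x) = 0:
  f'(x) = (-16*x - 64)·exp(-2*(x + 4)^2) and exp(-2*(x + 4)^2) > 0 for every x, so f'(x) = 0 ⇔ -16*x - 64 = 0.
  Factor: -16*x - 64 = -16*(x + 4) = 0.
  ⇒ x = -4

f''(x) = 16*(4*(x + 4)^2 - 1)*exp(-2*(x + 4)^2)
Second-derivative test at each critical point:
  f''(-4) = -16 < 0 → local maximum

Critical points: x = -4 (local maximum)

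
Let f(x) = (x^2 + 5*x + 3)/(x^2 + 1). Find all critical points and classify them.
f'(x) = (-5*x^2 - 4*x + 5)/(x^4 + 2*x^2 + 1)

Solve f'(x) = 0:
  f'(x) = -(5*x^2 + 4*x - 5)/(x^2 + 1)^2; the denominator is positive wherever f is defined, so f'(x) = 0 ⇔ -5*x^2 - 4*x + 5 = 0.
  5*x^2 + 4*x - 5 = 0 has no rational roots; quadratic formula: x = (-4 ± √116)/10.
  ⇒ x = -sqrt(29)/5 - 2/5 ≈ -1.4770, -2/5 + sqrt(29)/5 ≈ 0.6770

f''(x) = 2*(5*x^3 + 6*x^2 - 15*x - 2)/(x^6 + 3*x^4 + 3*x^2 + 1)
Second-derivative test at each critical point:
  f''(-1.4770) = 1.0640 > 0 → local minimum
  f''(0.6770) = -5.0640 < 0 → local maximum

Critical points: x = -sqrt(29)/5 - 2/5 ≈ -1.4770 (local minimum); x = -2/5 + sqrt(29)/5 ≈ 0.6770 (local maximum)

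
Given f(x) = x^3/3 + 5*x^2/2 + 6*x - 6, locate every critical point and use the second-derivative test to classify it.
f'(x) = x^2 + 5*x + 6

Solve f'(x) = 0:
  Factor: x^2 + 5*x + 6 = (x + 2)*(x + 3) = 0.
  ⇒ x = -3, -2

f''(x) = 2*x + 5
Second-derivative test at each critical point:
  f''(-3) = -1 < 0 → local maximum
  f''(-2) = 1 > 0 → local minimum

Critical points: x = -3 (local maximum); x = -2 (local minimum)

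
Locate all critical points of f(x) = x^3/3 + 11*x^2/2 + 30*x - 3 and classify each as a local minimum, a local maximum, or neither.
f'(x) = x^2 + 11*x + 30

Solve f'(x) = 0:
  Factor: x^2 + 11*x + 30 = (x + 5)*(x + 6) = 0.
  ⇒ x = -6, -5

f''(x) = 2*x + 11
Second-derivative test at each critical point:
  f''(-6) = -1 < 0 → local maximum
  f''(-5) = 1 > 0 → local minimum

Critical points: x = -6 (local maximum); x = -5 (local minimum)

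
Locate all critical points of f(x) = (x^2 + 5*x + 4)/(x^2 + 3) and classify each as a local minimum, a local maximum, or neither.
f'(x) = (-5*x^2 - 2*x + 15)/(x^4 + 6*x^2 + 9)

Solve f'(x) = 0:
  f'(x) = -(5*x^2 + 2*x - 15)/(x^2 + 3)^2; the denominator is positive wherever f is defined, so f'(x) = 0 ⇔ -5*x^2 - 2*x + 15 = 0.
  5*x^2 + 2*x - 15 = 0 has no rational roots; quadratic formula: x = (-2 ± √304)/10.
  ⇒ x = -2*sqrt(19)/5 - 1/5 ≈ -1.9436, -1/5 + 2*sqrt(19)/5 ≈ 1.5436

f''(x) = 2*(5*x^3 + 3*x^2 - 45*x - 3)/(x^6 + 9*x^4 + 27*x^2 + 27)
Second-derivative test at each critical point:
  f''(-1.9436) = 0.3796 > 0 → local minimum
  f''(1.5436) = -0.6018 < 0 → local maximum

Critical points: x = -2*sqrt(19)/5 - 1/5 ≈ -1.9436 (local minimum); x = -1/5 + 2*sqrt(19)/5 ≈ 1.5436 (local maximum)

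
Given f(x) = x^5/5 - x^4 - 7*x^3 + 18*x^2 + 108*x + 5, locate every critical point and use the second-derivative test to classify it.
f'(x) = x^4 - 4*x^3 - 21*x^2 + 36*x + 108

Solve f'(x) = 0:
  Factor: x^4 - 4*x^3 - 21*x^2 + 36*x + 108 = (x - 6)*(x - 3)*(x + 2)*(x + 3) = 0.
  ⇒ x = -3, -2, 3, 6

f''(x) = 4*x^3 - 12*x^2 - 42*x + 36
Second-derivative test at each critical point:
  f''(-3) = -54 < 0 → local maximum
  f''(-2) = 40 > 0 → local minimum
  f''(3) = -90 < 0 → local maximum
  f''(6) = 216 > 0 → local minimum

Critical points: x = -3 (local maximum); x = -2 (local minimum); x = 3 (local maximum); x = 6 (local minimum)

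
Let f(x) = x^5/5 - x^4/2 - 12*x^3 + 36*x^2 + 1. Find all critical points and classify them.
f'(x) = x*(x^3 - 2*x^2 - 36*x + 72)

Solve f'(x) = 0:
  Factor: x^4 - 2*x^3 - 36*x^2 + 72*x = x*(x - 6)*(x - 2)*(x + 6) = 0.
  ⇒ x = -6, 0, 2, 6

f''(x) = 4*x^3 - 6*x^2 - 72*x + 72
Second-derivative test at each critical point:
  f''(-6) = -576 < 0 → local maximum
  f''(0) = 72 > 0 → local minimum
  f''(2) = -64 < 0 → local maximum
  f''(6) = 288 > 0 → local minimum

Critical points: x = -6 (local maximum); x = 0 (local minimum); x = 2 (local maximum); x = 6 (local minimum)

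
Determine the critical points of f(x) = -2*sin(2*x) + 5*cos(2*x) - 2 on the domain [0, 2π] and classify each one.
f'(x) = -10*sin(2*x) - 4*cos(2*x)

Solve f'(x) = 0 on [0, 2π]:
  f'(x) = 0 ⇔ -2*cos(2*x) = 5*sin(2*x) ⇔ tan(2*x) = -2/5, i.e. 2*x = arctan(-2/5) + nπ; keep the solutions lying in [0, 2π].
  ⇒ x = -atan(2/5)/2 + pi/2 ≈ 1.3805, pi - atan(2/5)/2 ≈ 2.9513, -atan(2/5)/2 + 3*pi/2 ≈ 4.5221, -atan(2/5)/2 + 2*pi ≈ 6.0929

f''(x) = 8*sin(2*x) - 20*cos(2*x)
Second-derivative test at each critical point:
  f''(1.3805) = 21.5407 > 0 → local minimum
  f''(2.9513) = -21.5407 < 0 → local maximum
  f''(4.5221) = 21.5407 > 0 → local minimum
  f''(6.0929) = -21.5407 < 0 → local maximum

Critical points: x = -atan(2/5)/2 + pi/2 ≈ 1.3805 (local minimum); x = pi - atan(2/5)/2 ≈ 2.9513 (local maximum); x = -atan(2/5)/2 + 3*pi/2 ≈ 4.5221 (local minimum); x = -atan(2/5)/2 + 2*pi ≈ 6.0929 (local maximum)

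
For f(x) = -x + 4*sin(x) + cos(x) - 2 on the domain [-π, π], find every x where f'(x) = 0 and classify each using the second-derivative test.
f'(x) = -sin(x) + 4*cos(x) - 1

Solve f'(x) = 0 on [-π, π]:
  f'(x) = 0 ⇔ -sin(x) + 4*cos(x) = 1. Write the left side as R·cos(x + φ) with R = √(4² + 1²) = sqrt(17), cos φ = 4*sqrt(17)/17, sin φ = sqrt(17)/17; then cos(x + φ) = sqrt(17)/17. Solve for x and keep the solutions lying in [-π, π].
  ⇒ x = -pi/2 ≈ -1.5708, atan(15/8) ≈ 1.0808

f''(x) = -4*sin(x) - cos(x)
Second-derivative test at each critical point:
  f''(-1.5708) = 4 > 0 → local minimum
  f''(1.0808) = -4 < 0 → local maximum

Critical points: x = -pi/2 ≈ -1.5708 (local minimum); x = atan(15/8) ≈ 1.0808 (local maximum)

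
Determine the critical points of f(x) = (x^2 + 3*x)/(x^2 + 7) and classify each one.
f'(x) = (-3*x^2 + 14*x + 21)/(x^4 + 14*x^2 + 49)

Solve f'(x) = 0:
  f'(x) = -(3*x^2 - 14*x - 21)/(x^2 + 7)^2; the denominator is positive wherever f is defined, so f'(x) = 0 ⇔ -3*x^2 + 14*x + 21 = 0.
  3*x^2 - 14*x - 21 = 0 has no rational roots; quadratic formula: x = (14 ± √448)/6.
  ⇒ x = 7/3 - 4*sqrt(7)/3 ≈ -1.1943, 7/3 + 4*sqrt(7)/3 ≈ 5.8610

f''(x) = 2*(3*x^3 - 21*x^2 - 63*x + 49)/(x^6 + 21*x^4 + 147*x^2 + 343)
Second-derivative test at each critical point:
  f''(-1.1943) = 0.2981 > 0 → local minimum
  f''(5.8610) = -0.0124 < 0 → local maximum

Critical points: x = 7/3 - 4*sqrt(7)/3 ≈ -1.1943 (local minimum); x = 7/3 + 4*sqrt(7)/3 ≈ 5.8610 (local maximum)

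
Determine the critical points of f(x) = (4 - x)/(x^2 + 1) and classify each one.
f'(x) = (-x^2 + 2*x*(x - 4) - 1)/(x^2 + 1)^2

Solve f'(x) = 0:
  f'(x) = (x^2 - 8*x - 1)/(x^2 + 1)^2; the denominator is positive wherever f is defined, so f'(x) = 0 ⇔ x^2 - 8*x - 1 = 0.
  x^2 - 8*x - 1 = 0 has no rational roots; quadratic formula: x = (8 ± √68)/2.
  ⇒ x = 4 - sqrt(17) ≈ -0.1231, 4 + sqrt(17) ≈ 8.1231

f''(x) = 2*(4*x^2*(4 - x) + (3*x - 4)*(x^2 + 1))/(x^2 + 1)^3
Second-derivative test at each critical point:
  f''(-0.1231) = -8.0018 < 0 → local maximum
  f''(8.1231) = 0.0018 > 0 → local minimum

Critical points: x = 4 - sqrt(17) ≈ -0.1231 (local maximum); x = 4 + sqrt(17) ≈ 8.1231 (local minimum)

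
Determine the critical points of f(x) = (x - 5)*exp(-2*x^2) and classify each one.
f'(x) = (-4*x*(x - 5) + 1)*exp(-2*x^2)

Solve f'(x) = 0:
  f'(x) = (-4*x^2 + 20*x + 1)·exp(-2*x^2) and exp(-2*x^2) > 0 for every x, so f'(x) = 0 ⇔ -4*x^2 + 20*x + 1 = 0.
  4*x^2 - 20*x - 1 = 0 has no rational roots; quadratic formula: x = (20 ± √416)/8.
  ⇒ x = 5/2 - sqrt(26)/2 ≈ -0.0495, 5/2 + sqrt(26)/2 ≈ 5.0495

f''(x) = 4*(4*x^2*(x - 5) - 3*x + 5)*exp(-2*x^2)
Second-derivative test at each critical point:
  f''(-0.0495) = 20.2963 > 0 → local minimum
  f''(5.0495) = -1.454e-21 < 0 → local maximum

Critical points: x = 5/2 - sqrt(26)/2 ≈ -0.0495 (local minimum); x = 5/2 + sqrt(26)/2 ≈ 5.0495 (local maximum)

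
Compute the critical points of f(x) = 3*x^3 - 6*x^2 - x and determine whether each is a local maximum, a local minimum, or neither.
f'(x) = 9*x^2 - 12*x - 1

Solve f'(x) = 0:
  9*x^2 - 12*x - 1 = 0 has no rational roots; quadratic formula: x = (12 ± √180)/18.
  ⇒ x = 2/3 - sqrt(5)/3 ≈ -0.0787, 2/3 + sqrt(5)/3 ≈ 1.4120

f''(x) = 18*x - 12
Second-derivative test at each critical point:
  f''(-0.0787) = -13.4164 < 0 → local maximum
  f''(1.4120) = 13.4164 > 0 → local minimum

Critical points: x = 2/3 - sqrt(5)/3 ≈ -0.0787 (local maximum); x = 2/3 + sqrt(5)/3 ≈ 1.4120 (local minimum)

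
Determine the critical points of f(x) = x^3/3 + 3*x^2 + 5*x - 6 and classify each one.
f'(x) = x^2 + 6*x + 5

Solve f'(x) = 0:
  Factor: x^2 + 6*x + 5 = (x + 1)*(x + 5) = 0.
  ⇒ x = -5, -1

f''(x) = 2*x + 6
Second-derivative test at each critical point:
  f''(-5) = -4 < 0 → local maximum
  f''(-1) = 4 > 0 → local minimum

Critical points: x = -5 (local maximum); x = -1 (local minimum)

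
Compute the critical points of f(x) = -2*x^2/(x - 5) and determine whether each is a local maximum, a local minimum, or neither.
f'(x) = 2*x*(10 - x)/(x - 5)^2

Solve f'(x) = 0:
  f'(x) = -2*x*(x - 10)/(x - 5)^2; the denominator is positive wherever f is defined, so f'(x) = 0 ⇔ -2*x^2 + 20*x = 0.
  Factor: -2*x^2 + 20*x = -2*x*(x - 10) = 0.
  ⇒ x = 0, 10

f''(x) = -100/(x^3 - 15*x^2 + 75*x - 125)
Second-derivative test at each critical point:
  f''(0) = 4/5 > 0 → local minimum
  f''(10) = -4/5 < 0 → local maximum

Critical points: x = 0 (local minimum); x = 10 (local maximum)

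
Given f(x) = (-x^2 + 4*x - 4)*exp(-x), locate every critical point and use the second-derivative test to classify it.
f'(x) = (x^2 - 6*x + 8)*exp(-x)

Solve f'(x) = 0:
  f'(x) = (x^2 - 6*x + 8)·exp(-x) and exp(-x) > 0 for every x, so f'(x) = 0 ⇔ x^2 - 6*x + 8 = 0.
  Factor: x^2 - 6*x + 8 = (x - 4)*(x - 2) = 0.
  ⇒ x = 2, 4

f''(x) = (-x^2 + 8*x - 14)*exp(-x)
Second-derivative test at each critical point:
  f''(2) = -0.2707 < 0 → local maximum
  f''(4) = 0.0366 > 0 → local minimum

Critical points: x = 2 (local maximum); x = 4 (local minimum)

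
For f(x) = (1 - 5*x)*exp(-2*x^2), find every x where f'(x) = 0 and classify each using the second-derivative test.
f'(x) = (4*x*(5*x - 1) - 5)*exp(-2*x^2)

Solve f'(x) = 0:
  f'(x) = (20*x^2 - 4*x - 5)·exp(-2*x^2) and exp(-2*x^2) > 0 for every x, so f'(x) = 0 ⇔ 20*x^2 - 4*x - 5 = 0.
  20*x^2 - 4*x - 5 = 0 has no rational roots; quadratic formula: x = (4 ± √416)/40.
  ⇒ x = 1/10 - sqrt(26)/10 ≈ -0.4099, 1/10 + sqrt(26)/10 ≈ 0.6099

f''(x) = 4*(4*x^2*(1 - 5*x) + 15*x - 1)*exp(-2*x^2)
Second-derivative test at each critical point:
  f''(-0.4099) = -14.5749 < 0 → local maximum
  f''(0.6099) = 9.6928 > 0 → local minimum

Critical points: x = 1/10 - sqrt(26)/10 ≈ -0.4099 (local maximum); x = 1/10 + sqrt(26)/10 ≈ 0.6099 (local minimum)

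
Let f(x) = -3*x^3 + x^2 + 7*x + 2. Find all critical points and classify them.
f'(x) = -9*x^2 + 2*x + 7

Solve f'(x) = 0:
  Factor: -9*x^2 + 2*x + 7 = -(x - 1)*(9*x + 7) = 0.
  ⇒ x = -7/9, 1

f''(x) = 2 - 18*x
Second-derivative test at each critical point:
  f''(-7/9) = 16 > 0 → local minimum
  f''(1) = -16 < 0 → local maximum

Critical points: x = -7/9 (local minimum); x = 1 (local maximum)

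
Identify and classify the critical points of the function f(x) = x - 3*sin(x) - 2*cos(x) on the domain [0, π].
f'(x) = 2*sin(x) - 3*cos(x) + 1

Solve f'(x) = 0 on [0, π]:
  f'(x) = 0 ⇔ 2*sin(x) - 3*cos(x) = -1. Write the left side as R·cos(x + φ) with R = √((-3)² + (-2)²) = sqrt(13), cos φ = -3*sqrt(13)/13, sin φ = -2*sqrt(13)/13; then cos(x + φ) = -sqrt(13)/13. Solve for x and keep the solutions lying in [0, π].
  ⇒ x = atan((-2 + 6*sqrt(3))/(3 + 4*sqrt(3))) ≈ 0.7018

f''(x) = 3*sin(x) + 2*cos(x)
Second-derivative test at each critical point:
  f''(0.7018) = 3.4641 > 0 → local minimum

Critical points: x = atan((-2 + 6*sqrt(3))/(3 + 4*sqrt(3))) ≈ 0.7018 (local minimum)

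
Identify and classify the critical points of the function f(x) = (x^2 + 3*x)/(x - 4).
f'(x) = (x^2 - 8*x - 12)/(x^2 - 8*x + 16)

Solve f'(x) = 0:
  f'(x) = (x^2 - 8*x - 12)/(x - 4)^2; the denominator is positive wherever f is defined, so f'(x) = 0 ⇔ x^2 - 8*x - 12 = 0.
  x^2 - 8*x - 12 = 0 has no rational roots; quadratic formula: x = (8 ± √112)/2.
  ⇒ x = 4 - 2*sqrt(7) ≈ -1.2915, 4 + 2*sqrt(7) ≈ 9.2915

f''(x) = 56/(x^3 - 12*x^2 + 48*x - 64)
Second-derivative test at each critical point:
  f''(-1.2915) = -0.3780 < 0 → local maximum
  f''(9.2915) = 0.3780 > 0 → local minimum

Critical points: x = 4 - 2*sqrt(7) ≈ -1.2915 (local maximum); x = 4 + 2*sqrt(7) ≈ 9.2915 (local minimum)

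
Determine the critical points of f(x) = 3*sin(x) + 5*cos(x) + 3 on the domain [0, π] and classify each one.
f'(x) = -5*sin(x) + 3*cos(x)

Solve f'(x) = 0 on [0, π]:
  f'(x) = 0 ⇔ 3*cos(x) = 5*sin(x) ⇔ tan(x) = 3/5, i.e. x = arctan(3/5) + nπ; keep the solutions lying in [0, π].
  ⇒ x = atan(3/5) ≈ 0.5404

f''(x) = -3*sin(x) - 5*cos(x)
Second-derivative test at each critical point:
  f''(0.5404) = -5.8310 < 0 → local maximum

Critical points: x = atan(3/5) ≈ 0.5404 (local maximum)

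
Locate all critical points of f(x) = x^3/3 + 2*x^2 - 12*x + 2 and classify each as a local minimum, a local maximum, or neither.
f'(x) = x^2 + 4*x - 12

Solve f'(x) = 0:
  Factor: x^2 + 4*x - 12 = (x - 2)*(x + 6) = 0.
  ⇒ x = -6, 2

f''(x) = 2*x + 4
Second-derivative test at each critical point:
  f''(-6) = -8 < 0 → local maximum
  f''(2) = 8 > 0 → local minimum

Critical points: x = -6 (local maximum); x = 2 (local minimum)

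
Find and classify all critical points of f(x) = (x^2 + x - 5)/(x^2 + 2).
f'(x) = (-x^2 + 14*x + 2)/(x^4 + 4*x^2 + 4)

Solve f'(x) = 0:
  f'(x) = -(x^2 - 14*x - 2)/(x^2 + 2)^2; the denominator is positive wherever f is defined, so f'(x) = 0 ⇔ -x^2 + 14*x + 2 = 0.
  x^2 - 14*x - 2 = 0 has no rational roots; quadratic formula: x = (14 ± √204)/2.
  ⇒ x = 7 - sqrt(51) ≈ -0.1414, 7 + sqrt(51) ≈ 14.1414

f''(x) = 2*(x^3 - 21*x^2 - 6*x + 14)/(x^6 + 6*x^4 + 12*x^2 + 8)
Second-derivative test at each critical point:
  f''(-0.1414) = 3.5004 > 0 → local minimum
  f''(14.1414) = -3.501e-04 < 0 → local maximum

Critical points: x = 7 - sqrt(51) ≈ -0.1414 (local minimum); x = 7 + sqrt(51) ≈ 14.1414 (local maximum)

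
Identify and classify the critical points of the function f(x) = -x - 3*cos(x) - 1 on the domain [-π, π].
f'(x) = 3*sin(x) - 1

Solve f'(x) = 0 on [-π, π]:
  f'(x) = 0 ⇔ sin(x) = 1/3, i.e. x = arcsin(1/3) + 2nπ or x = π − arcsin(1/3) + 2nπ; keep the solutions lying in [-π, π].
  ⇒ x = asin(1/3) ≈ 0.3398, pi - asin(1/3) ≈ 2.8018

f''(x) = 3*cos(x)
Second-derivative test at each critical point:
  f''(0.3398) = 2.8284 > 0 → local minimum
  f''(2.8018) = -2.8284 < 0 → local maximum

Critical points: x = asin(1/3) ≈ 0.3398 (local minimum); x = pi - asin(1/3) ≈ 2.8018 (local maximum)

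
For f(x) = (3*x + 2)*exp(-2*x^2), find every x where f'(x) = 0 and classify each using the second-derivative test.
f'(x) = (-4*x*(3*x + 2) + 3)*exp(-2*x^2)

Solve f'(x) = 0:
  f'(x) = (-12*x^2 - 8*x + 3)·exp(-2*x^2) and exp(-2*x^2) > 0 for every x, so f'(x) = 0 ⇔ -12*x^2 - 8*x + 3 = 0.
  12*x^2 + 8*x - 3 = 0 has no rational roots; quadratic formula: x = (-8 ± √208)/24.
  ⇒ x = -sqrt(13)/6 - 1/3 ≈ -0.9343, -1/3 + sqrt(13)/6 ≈ 0.2676

f''(x) = 4*(4*x^2*(3*x + 2) - 9*x - 2)*exp(-2*x^2)
Second-derivative test at each critical point:
  f''(-0.9343) = 2.5171 > 0 → local minimum
  f''(0.2676) = -12.4979 < 0 → local maximum

Critical points: x = -sqrt(13)/6 - 1/3 ≈ -0.9343 (local minimum); x = -1/3 + sqrt(13)/6 ≈ 0.2676 (local maximum)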